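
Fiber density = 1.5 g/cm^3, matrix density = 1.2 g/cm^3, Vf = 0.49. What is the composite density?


rho_c = rho_f*Vf + rho_m*(1-Vf) = 1.5*0.49 + 1.2*0.51 = 1.347 g/cm^3

1.347 g/cm^3


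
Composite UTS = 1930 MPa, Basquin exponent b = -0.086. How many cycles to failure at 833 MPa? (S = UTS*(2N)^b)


N = 0.5 * (S/UTS)^(1/b) = 0.5 * (833/1930)^(1/-0.086) = 8752.5857 cycles

8752.5857 cycles


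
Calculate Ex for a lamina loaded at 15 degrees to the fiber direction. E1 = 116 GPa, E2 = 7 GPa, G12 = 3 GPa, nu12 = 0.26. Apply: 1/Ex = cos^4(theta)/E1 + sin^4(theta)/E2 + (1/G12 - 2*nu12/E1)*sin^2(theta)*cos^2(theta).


cos^4(15) = 0.870513, sin^4(15) = 0.004487, sin^2(15)*cos^2(15) = 0.0625
1/G12 - 2*nu12/E1 = 1/3 - 2*0.26/116 = 0.328851 GPa^-1
1/Ex = 0.870513/116 + 0.004487/7 + 0.328851*0.0625 = 0.0286986 GPa^-1
Ex = 34.84 GPa

34.84 GPa


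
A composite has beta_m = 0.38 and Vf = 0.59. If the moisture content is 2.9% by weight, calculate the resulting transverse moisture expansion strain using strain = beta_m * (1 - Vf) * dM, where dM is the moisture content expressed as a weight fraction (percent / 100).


dM = 2.9/100 = 0.029
strain = beta_m * (1-Vf) * dM = 0.38 * 0.41 * 0.029 = 0.0045182

0.0045182


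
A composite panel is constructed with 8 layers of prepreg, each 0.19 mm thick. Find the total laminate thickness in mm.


h = n * t_ply = 8 * 0.19 = 1.52 mm

1.52 mm


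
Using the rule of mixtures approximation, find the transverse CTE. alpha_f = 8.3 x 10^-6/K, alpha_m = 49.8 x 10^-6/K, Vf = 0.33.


alpha_2 = alpha_f*Vf + alpha_m*(1-Vf) = 8.3*0.33 + 49.8*0.67 = 36.1 x 10^-6/K

36.1 x 10^-6/K


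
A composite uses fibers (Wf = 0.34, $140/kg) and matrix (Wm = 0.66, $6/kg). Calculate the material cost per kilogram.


Cost = cost_f*Wf + cost_m*Wm = 140*0.34 + 6*0.66 = $51.56/kg

$51.56/kg


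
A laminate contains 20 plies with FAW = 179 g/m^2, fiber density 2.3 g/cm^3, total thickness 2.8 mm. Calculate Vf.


Vf = n * FAW / (rho_f * h * 1000) = 20 * 179 / (2.3 * 2.8 * 1000) = 0.5559

0.5559


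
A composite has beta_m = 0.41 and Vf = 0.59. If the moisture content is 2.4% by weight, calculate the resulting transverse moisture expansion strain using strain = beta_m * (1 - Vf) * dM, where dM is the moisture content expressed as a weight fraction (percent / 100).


dM = 2.4/100 = 0.024
strain = beta_m * (1-Vf) * dM = 0.41 * 0.41 * 0.024 = 0.0040344

0.0040344


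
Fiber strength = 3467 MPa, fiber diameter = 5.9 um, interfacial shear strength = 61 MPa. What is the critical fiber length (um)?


Lc = sigma_f * d / (2 * tau_i) = 3467 * 5.9 / (2 * 61) = 167.7 um

167.7 um


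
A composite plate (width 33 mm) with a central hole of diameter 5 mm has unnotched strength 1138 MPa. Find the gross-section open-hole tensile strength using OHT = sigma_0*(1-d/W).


OHT = sigma_0*(1-d/W) = 1138*(1-5/33) = 965.6 MPa

965.6 MPa


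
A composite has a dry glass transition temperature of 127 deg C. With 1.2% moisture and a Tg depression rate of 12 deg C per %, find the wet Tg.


Tg_wet = Tg_dry - k*moisture = 127 - 12*1.2 = 112.6 deg C

112.6 deg C


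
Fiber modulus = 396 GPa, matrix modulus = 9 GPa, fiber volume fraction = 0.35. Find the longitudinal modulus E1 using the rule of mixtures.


E1 = Ef*Vf + Em*(1-Vf) = 396*0.35 + 9*0.65 = 144.45 GPa

144.45 GPa


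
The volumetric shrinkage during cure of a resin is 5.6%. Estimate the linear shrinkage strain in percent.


Linear shrinkage ≈ vol_shrink/3 = 5.6/3 = 1.867%

1.867%


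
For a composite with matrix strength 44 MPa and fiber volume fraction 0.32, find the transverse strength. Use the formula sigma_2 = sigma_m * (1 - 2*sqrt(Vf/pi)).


factor = 1 - 2*sqrt(0.32/pi) = 0.3617
sigma_2 = 44 * 0.3617 = 15.91 MPa

15.91 MPa


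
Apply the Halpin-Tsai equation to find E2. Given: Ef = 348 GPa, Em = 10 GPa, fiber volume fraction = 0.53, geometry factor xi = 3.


eta = (Ef/Em - 1)/(Ef/Em + xi) = (34.8 - 1)/(34.8 + 3) = 0.8942
E2 = Em*(1+xi*eta*Vf)/(1-eta*Vf) = 46.03 GPa

46.03 GPa


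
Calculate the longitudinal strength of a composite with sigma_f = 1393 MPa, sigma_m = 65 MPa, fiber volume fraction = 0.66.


sigma_1 = sigma_f*Vf + sigma_m*(1-Vf) = 1393*0.66 + 65*0.34 = 941.5 MPa

941.5 MPa


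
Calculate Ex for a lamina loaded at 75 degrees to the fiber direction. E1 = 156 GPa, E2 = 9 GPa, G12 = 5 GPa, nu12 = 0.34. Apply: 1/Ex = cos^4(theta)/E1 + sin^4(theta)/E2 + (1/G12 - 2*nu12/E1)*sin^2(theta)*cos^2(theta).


cos^4(75) = 0.004487, sin^4(75) = 0.870513, sin^2(75)*cos^2(75) = 0.0625
1/G12 - 2*nu12/E1 = 1/5 - 2*0.34/156 = 0.195641 GPa^-1
1/Ex = 0.004487/156 + 0.870513/9 + 0.195641*0.0625 = 0.10898 GPa^-1
Ex = 9.18 GPa

9.18 GPa


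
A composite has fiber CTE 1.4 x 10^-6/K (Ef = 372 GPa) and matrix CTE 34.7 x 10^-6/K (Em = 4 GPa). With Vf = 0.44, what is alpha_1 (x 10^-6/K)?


E1 = Ef*Vf + Em*(1-Vf) = 165.92
alpha_1 = (alpha_f*Ef*Vf + alpha_m*Em*(1-Vf))/E1 = 1.85 x 10^-6/K

1.85 x 10^-6/K


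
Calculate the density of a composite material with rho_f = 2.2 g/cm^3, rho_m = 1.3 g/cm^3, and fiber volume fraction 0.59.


rho_c = rho_f*Vf + rho_m*(1-Vf) = 2.2*0.59 + 1.3*0.41 = 1.831 g/cm^3

1.831 g/cm^3


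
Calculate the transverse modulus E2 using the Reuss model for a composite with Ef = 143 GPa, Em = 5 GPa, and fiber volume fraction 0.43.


1/E2 = Vf/Ef + (1-Vf)/Em = 0.43/143 + 0.57/5
E2 = 8.55 GPa

8.55 GPa


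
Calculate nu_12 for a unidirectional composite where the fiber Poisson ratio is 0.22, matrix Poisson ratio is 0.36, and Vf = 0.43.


nu_12 = nu_f*Vf + nu_m*(1-Vf) = 0.22*0.43 + 0.36*0.57 = 0.2998

0.2998


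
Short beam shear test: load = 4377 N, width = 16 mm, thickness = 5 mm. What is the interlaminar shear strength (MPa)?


ILSS = 3F/(4bh) = 3*4377/(4*16*5) = 41.03 MPa

41.03 MPa


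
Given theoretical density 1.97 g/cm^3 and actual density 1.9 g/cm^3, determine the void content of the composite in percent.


Void% = (rho_theo - rho_actual)/rho_theo * 100 = (1.97 - 1.9)/1.97 * 100 = 3.55%

3.55%


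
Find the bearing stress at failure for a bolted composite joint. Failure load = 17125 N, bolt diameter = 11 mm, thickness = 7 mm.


sigma_br = F/(d*h) = 17125/(11*7) = 222.4 MPa

222.4 MPa


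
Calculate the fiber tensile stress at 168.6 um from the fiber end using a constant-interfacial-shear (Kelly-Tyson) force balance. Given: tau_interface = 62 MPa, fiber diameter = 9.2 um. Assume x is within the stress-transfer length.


Force balance: sigma_f * (pi*d^2/4) = tau * (pi*d) * x  ->  sigma_f = 4 * tau * x / d
sigma_f = 4 * 62 * 168.6 / 9.2 = 4544.9 MPa

4544.9 MPa


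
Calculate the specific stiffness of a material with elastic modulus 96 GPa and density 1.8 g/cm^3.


Specific stiffness = E/rho = 96/1.8 = 53.3 GPa/(g/cm^3)

53.3 GPa/(g/cm^3)


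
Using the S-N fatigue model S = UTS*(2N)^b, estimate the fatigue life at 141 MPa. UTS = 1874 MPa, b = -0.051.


N = 0.5 * (S/UTS)^(1/b) = 0.5 * (141/1874)^(1/-0.051) = 5.3626e+21 cycles

5.3626e+21 cycles


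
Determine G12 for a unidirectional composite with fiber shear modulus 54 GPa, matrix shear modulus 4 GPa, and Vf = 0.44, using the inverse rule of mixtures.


1/G12 = Vf/Gf + (1-Vf)/Gm = 0.44/54 + 0.56/4
G12 = 6.75 GPa

6.75 GPa


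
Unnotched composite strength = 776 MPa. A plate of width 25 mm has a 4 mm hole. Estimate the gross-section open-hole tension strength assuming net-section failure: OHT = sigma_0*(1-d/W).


OHT = sigma_0*(1-d/W) = 776*(1-4/25) = 651.8 MPa

651.8 MPa


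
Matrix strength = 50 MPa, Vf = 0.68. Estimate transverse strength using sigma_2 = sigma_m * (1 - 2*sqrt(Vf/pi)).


factor = 1 - 2*sqrt(0.68/pi) = 0.0695
sigma_2 = 50 * 0.0695 = 3.48 MPa

3.48 MPa


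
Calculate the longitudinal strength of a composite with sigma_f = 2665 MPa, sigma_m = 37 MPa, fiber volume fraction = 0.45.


sigma_1 = sigma_f*Vf + sigma_m*(1-Vf) = 2665*0.45 + 37*0.55 = 1219.6 MPa

1219.6 MPa


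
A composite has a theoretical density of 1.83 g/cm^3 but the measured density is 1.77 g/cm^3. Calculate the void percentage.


Void% = (rho_theo - rho_actual)/rho_theo * 100 = (1.83 - 1.77)/1.83 * 100 = 3.28%

3.28%


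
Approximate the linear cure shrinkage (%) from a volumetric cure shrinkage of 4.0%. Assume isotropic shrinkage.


Linear shrinkage ≈ vol_shrink/3 = 4.0/3 = 1.333%

1.333%


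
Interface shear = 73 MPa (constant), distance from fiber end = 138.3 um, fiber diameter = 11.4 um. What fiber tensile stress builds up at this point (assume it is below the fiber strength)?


Force balance: sigma_f * (pi*d^2/4) = tau * (pi*d) * x  ->  sigma_f = 4 * tau * x / d
sigma_f = 4 * 73 * 138.3 / 11.4 = 3542.4 MPa

3542.4 MPa


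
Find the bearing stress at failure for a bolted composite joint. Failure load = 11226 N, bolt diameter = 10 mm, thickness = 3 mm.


sigma_br = F/(d*h) = 11226/(10*3) = 374.2 MPa

374.2 MPa


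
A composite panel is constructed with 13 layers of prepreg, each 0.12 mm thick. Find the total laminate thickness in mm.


h = n * t_ply = 13 * 0.12 = 1.56 mm

1.56 mm


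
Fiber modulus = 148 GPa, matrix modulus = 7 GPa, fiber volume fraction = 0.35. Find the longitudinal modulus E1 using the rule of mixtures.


E1 = Ef*Vf + Em*(1-Vf) = 148*0.35 + 7*0.65 = 56.35 GPa

56.35 GPa


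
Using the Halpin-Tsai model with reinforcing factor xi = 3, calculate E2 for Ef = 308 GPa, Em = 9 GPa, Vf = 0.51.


eta = (Ef/Em - 1)/(Ef/Em + xi) = (34.2222 - 1)/(34.2222 + 3) = 0.8925
E2 = Em*(1+xi*eta*Vf)/(1-eta*Vf) = 39.08 GPa

39.08 GPa


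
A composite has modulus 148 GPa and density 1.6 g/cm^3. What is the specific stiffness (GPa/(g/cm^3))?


Specific stiffness = E/rho = 148/1.6 = 92.5 GPa/(g/cm^3)

92.5 GPa/(g/cm^3)


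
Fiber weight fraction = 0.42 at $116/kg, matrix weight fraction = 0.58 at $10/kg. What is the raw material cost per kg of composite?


Cost = cost_f*Wf + cost_m*Wm = 116*0.42 + 10*0.58 = $54.52/kg

$54.52/kg


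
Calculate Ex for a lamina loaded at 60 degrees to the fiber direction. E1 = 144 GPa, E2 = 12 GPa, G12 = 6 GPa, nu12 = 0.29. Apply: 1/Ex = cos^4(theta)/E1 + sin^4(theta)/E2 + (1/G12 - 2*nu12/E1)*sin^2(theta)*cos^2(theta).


cos^4(60) = 0.0625, sin^4(60) = 0.5625, sin^2(60)*cos^2(60) = 0.1875
1/G12 - 2*nu12/E1 = 1/6 - 2*0.29/144 = 0.162639 GPa^-1
1/Ex = 0.0625/144 + 0.5625/12 + 0.162639*0.1875 = 0.0778038 GPa^-1
Ex = 12.85 GPa

12.85 GPa


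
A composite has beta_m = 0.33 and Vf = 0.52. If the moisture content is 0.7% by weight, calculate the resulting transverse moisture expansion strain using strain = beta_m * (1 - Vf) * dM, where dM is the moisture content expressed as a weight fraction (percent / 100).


dM = 0.7/100 = 0.007
strain = beta_m * (1-Vf) * dM = 0.33 * 0.48 * 0.007 = 0.0011088

0.0011088


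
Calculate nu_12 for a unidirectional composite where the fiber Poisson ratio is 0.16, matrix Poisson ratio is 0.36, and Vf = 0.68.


nu_12 = nu_f*Vf + nu_m*(1-Vf) = 0.16*0.68 + 0.36*0.32 = 0.224

0.224


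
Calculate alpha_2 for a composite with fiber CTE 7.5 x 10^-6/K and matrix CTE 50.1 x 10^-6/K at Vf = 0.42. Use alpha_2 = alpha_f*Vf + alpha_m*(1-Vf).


alpha_2 = alpha_f*Vf + alpha_m*(1-Vf) = 7.5*0.42 + 50.1*0.58 = 32.2 x 10^-6/K

32.2 x 10^-6/K


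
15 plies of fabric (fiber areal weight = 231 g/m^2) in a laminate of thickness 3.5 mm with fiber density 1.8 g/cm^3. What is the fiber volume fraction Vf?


Vf = n * FAW / (rho_f * h * 1000) = 15 * 231 / (1.8 * 3.5 * 1000) = 0.55

0.55


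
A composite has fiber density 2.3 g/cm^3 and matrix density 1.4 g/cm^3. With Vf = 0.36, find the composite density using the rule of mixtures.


rho_c = rho_f*Vf + rho_m*(1-Vf) = 2.3*0.36 + 1.4*0.64 = 1.724 g/cm^3

1.724 g/cm^3


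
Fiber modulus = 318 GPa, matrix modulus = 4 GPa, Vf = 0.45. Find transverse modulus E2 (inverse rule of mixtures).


1/E2 = Vf/Ef + (1-Vf)/Em = 0.45/318 + 0.55/4
E2 = 7.2 GPa

7.2 GPa


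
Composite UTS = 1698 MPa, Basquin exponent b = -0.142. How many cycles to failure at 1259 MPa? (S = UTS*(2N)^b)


N = 0.5 * (S/UTS)^(1/b) = 0.5 * (1259/1698)^(1/-0.142) = 4.1100 cycles

4.1100 cycles


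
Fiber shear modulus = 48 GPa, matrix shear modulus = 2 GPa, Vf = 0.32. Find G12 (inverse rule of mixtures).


1/G12 = Vf/Gf + (1-Vf)/Gm = 0.32/48 + 0.68/2
G12 = 2.88 GPa

2.88 GPa


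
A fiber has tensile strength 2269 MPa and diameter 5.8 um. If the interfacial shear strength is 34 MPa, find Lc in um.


Lc = sigma_f * d / (2 * tau_i) = 2269 * 5.8 / (2 * 34) = 193.5 um

193.5 um


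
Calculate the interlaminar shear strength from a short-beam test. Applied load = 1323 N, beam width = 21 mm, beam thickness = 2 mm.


ILSS = 3F/(4bh) = 3*1323/(4*21*2) = 23.63 MPa

23.63 MPa


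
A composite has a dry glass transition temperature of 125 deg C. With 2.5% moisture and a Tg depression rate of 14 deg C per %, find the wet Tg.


Tg_wet = Tg_dry - k*moisture = 125 - 14*2.5 = 90.0 deg C

90.0 deg C


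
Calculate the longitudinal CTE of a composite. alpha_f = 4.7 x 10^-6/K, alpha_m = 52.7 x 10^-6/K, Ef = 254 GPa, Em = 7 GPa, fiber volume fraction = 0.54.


E1 = Ef*Vf + Em*(1-Vf) = 140.38
alpha_1 = (alpha_f*Ef*Vf + alpha_m*Em*(1-Vf))/E1 = 5.8 x 10^-6/K

5.8 x 10^-6/K


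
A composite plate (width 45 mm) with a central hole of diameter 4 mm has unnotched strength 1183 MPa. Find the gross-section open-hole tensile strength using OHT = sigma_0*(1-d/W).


OHT = sigma_0*(1-d/W) = 1183*(1-4/45) = 1077.8 MPa

1077.8 MPa


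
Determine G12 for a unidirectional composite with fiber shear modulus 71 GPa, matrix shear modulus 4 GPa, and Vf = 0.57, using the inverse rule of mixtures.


1/G12 = Vf/Gf + (1-Vf)/Gm = 0.57/71 + 0.43/4
G12 = 8.66 GPa

8.66 GPa


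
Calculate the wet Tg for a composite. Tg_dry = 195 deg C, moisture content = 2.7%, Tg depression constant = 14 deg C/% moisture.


Tg_wet = Tg_dry - k*moisture = 195 - 14*2.7 = 157.2 deg C

157.2 deg C


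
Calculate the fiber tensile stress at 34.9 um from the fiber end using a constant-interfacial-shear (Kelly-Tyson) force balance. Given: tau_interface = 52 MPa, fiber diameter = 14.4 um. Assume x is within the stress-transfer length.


Force balance: sigma_f * (pi*d^2/4) = tau * (pi*d) * x  ->  sigma_f = 4 * tau * x / d
sigma_f = 4 * 52 * 34.9 / 14.4 = 504.1 MPa

504.1 MPa


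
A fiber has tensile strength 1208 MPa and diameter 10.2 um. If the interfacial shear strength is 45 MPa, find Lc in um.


Lc = sigma_f * d / (2 * tau_i) = 1208 * 10.2 / (2 * 45) = 136.9 um

136.9 um


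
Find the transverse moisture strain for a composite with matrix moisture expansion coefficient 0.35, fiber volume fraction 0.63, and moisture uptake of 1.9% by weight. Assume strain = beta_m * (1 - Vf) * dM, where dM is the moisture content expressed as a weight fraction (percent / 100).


dM = 1.9/100 = 0.019
strain = beta_m * (1-Vf) * dM = 0.35 * 0.37 * 0.019 = 0.0024605

0.0024605


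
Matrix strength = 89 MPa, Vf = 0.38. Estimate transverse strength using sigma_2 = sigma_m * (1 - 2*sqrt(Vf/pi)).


factor = 1 - 2*sqrt(0.38/pi) = 0.3044
sigma_2 = 89 * 0.3044 = 27.09 MPa

27.09 MPa


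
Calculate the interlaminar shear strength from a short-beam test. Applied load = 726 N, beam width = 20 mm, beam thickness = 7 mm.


ILSS = 3F/(4bh) = 3*726/(4*20*7) = 3.89 MPa

3.89 MPa


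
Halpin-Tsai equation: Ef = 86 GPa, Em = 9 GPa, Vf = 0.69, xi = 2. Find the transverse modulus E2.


eta = (Ef/Em - 1)/(Ef/Em + xi) = (9.5556 - 1)/(9.5556 + 2) = 0.7404
E2 = Em*(1+xi*eta*Vf)/(1-eta*Vf) = 37.2 GPa

37.2 GPa


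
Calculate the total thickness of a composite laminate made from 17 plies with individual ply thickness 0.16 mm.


h = n * t_ply = 17 * 0.16 = 2.72 mm

2.72 mm


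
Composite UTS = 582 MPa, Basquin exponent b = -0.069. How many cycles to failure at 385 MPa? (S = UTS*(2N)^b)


N = 0.5 * (S/UTS)^(1/b) = 0.5 * (385/582)^(1/-0.069) = 199.4675 cycles

199.4675 cycles


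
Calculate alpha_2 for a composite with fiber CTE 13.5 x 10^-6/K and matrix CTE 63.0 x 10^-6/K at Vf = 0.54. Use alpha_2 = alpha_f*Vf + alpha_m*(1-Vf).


alpha_2 = alpha_f*Vf + alpha_m*(1-Vf) = 13.5*0.54 + 63.0*0.46 = 36.3 x 10^-6/K

36.3 x 10^-6/K


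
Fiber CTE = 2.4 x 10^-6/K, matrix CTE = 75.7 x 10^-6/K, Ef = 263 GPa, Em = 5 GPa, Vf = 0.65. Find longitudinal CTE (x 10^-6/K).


E1 = Ef*Vf + Em*(1-Vf) = 172.7
alpha_1 = (alpha_f*Ef*Vf + alpha_m*Em*(1-Vf))/E1 = 3.14 x 10^-6/K

3.14 x 10^-6/K


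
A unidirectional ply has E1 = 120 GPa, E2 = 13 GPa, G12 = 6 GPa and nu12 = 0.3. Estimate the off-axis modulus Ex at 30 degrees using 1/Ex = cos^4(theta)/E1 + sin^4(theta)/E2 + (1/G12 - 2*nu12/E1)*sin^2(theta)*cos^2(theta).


cos^4(30) = 0.5625, sin^4(30) = 0.0625, sin^2(30)*cos^2(30) = 0.1875
1/G12 - 2*nu12/E1 = 1/6 - 2*0.3/120 = 0.161667 GPa^-1
1/Ex = 0.5625/120 + 0.0625/13 + 0.161667*0.1875 = 0.0398077 GPa^-1
Ex = 25.12 GPa

25.12 GPa


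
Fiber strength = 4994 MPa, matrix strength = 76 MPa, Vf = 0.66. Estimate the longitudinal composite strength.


sigma_1 = sigma_f*Vf + sigma_m*(1-Vf) = 4994*0.66 + 76*0.34 = 3321.9 MPa

3321.9 MPa


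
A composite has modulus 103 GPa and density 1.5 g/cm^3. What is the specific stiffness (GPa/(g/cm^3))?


Specific stiffness = E/rho = 103/1.5 = 68.7 GPa/(g/cm^3)

68.7 GPa/(g/cm^3)


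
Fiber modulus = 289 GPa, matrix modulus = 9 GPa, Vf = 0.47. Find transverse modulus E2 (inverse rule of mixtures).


1/E2 = Vf/Ef + (1-Vf)/Em = 0.47/289 + 0.53/9
E2 = 16.52 GPa

16.52 GPa


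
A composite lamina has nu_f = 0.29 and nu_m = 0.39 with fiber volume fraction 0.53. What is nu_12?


nu_12 = nu_f*Vf + nu_m*(1-Vf) = 0.29*0.53 + 0.39*0.47 = 0.337

0.337


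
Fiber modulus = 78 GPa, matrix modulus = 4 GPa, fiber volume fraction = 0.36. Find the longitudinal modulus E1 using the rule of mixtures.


E1 = Ef*Vf + Em*(1-Vf) = 78*0.36 + 4*0.64 = 30.64 GPa

30.64 GPa


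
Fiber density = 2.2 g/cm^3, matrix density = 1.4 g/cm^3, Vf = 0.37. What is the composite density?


rho_c = rho_f*Vf + rho_m*(1-Vf) = 2.2*0.37 + 1.4*0.63 = 1.696 g/cm^3

1.696 g/cm^3


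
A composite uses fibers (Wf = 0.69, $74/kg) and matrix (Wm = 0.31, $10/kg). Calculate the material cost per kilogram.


Cost = cost_f*Wf + cost_m*Wm = 74*0.69 + 10*0.31 = $54.16/kg

$54.16/kg


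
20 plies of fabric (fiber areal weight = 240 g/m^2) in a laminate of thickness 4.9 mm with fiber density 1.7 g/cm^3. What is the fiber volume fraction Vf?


Vf = n * FAW / (rho_f * h * 1000) = 20 * 240 / (1.7 * 4.9 * 1000) = 0.5762

0.5762


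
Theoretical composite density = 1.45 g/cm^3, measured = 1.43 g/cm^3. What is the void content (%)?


Void% = (rho_theo - rho_actual)/rho_theo * 100 = (1.45 - 1.43)/1.45 * 100 = 1.38%

1.38%


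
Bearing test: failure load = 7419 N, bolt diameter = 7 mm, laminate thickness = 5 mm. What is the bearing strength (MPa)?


sigma_br = F/(d*h) = 7419/(7*5) = 212.0 MPa

212.0 MPa


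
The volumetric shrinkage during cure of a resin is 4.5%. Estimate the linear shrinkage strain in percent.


Linear shrinkage ≈ vol_shrink/3 = 4.5/3 = 1.5%

1.5%


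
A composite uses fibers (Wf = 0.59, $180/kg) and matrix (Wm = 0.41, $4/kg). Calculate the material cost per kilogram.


Cost = cost_f*Wf + cost_m*Wm = 180*0.59 + 4*0.41 = $107.84/kg

$107.84/kg


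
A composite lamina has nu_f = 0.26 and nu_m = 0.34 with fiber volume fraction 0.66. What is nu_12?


nu_12 = nu_f*Vf + nu_m*(1-Vf) = 0.26*0.66 + 0.34*0.34 = 0.2872

0.2872


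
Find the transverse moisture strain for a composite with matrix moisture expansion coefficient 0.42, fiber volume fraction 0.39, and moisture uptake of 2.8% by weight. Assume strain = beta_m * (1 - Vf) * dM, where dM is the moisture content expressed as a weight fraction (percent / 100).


dM = 2.8/100 = 0.028
strain = beta_m * (1-Vf) * dM = 0.42 * 0.61 * 0.028 = 0.0071736

0.0071736


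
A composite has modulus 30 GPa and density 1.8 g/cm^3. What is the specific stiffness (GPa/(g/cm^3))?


Specific stiffness = E/rho = 30/1.8 = 16.7 GPa/(g/cm^3)

16.7 GPa/(g/cm^3)


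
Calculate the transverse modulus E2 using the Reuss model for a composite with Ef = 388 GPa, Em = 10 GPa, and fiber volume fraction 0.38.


1/E2 = Vf/Ef + (1-Vf)/Em = 0.38/388 + 0.62/10
E2 = 15.88 GPa

15.88 GPa


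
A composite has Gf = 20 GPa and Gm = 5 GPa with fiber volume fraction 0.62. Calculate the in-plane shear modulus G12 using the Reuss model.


1/G12 = Vf/Gf + (1-Vf)/Gm = 0.62/20 + 0.38/5
G12 = 9.35 GPa

9.35 GPa


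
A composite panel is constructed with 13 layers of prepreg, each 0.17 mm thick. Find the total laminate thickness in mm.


h = n * t_ply = 13 * 0.17 = 2.21 mm

2.21 mm


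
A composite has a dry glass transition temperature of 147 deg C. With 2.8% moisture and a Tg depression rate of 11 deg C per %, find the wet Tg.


Tg_wet = Tg_dry - k*moisture = 147 - 11*2.8 = 116.2 deg C

116.2 deg C


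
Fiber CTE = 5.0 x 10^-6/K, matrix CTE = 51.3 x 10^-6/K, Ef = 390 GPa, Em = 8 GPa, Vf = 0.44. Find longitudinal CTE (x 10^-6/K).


E1 = Ef*Vf + Em*(1-Vf) = 176.08
alpha_1 = (alpha_f*Ef*Vf + alpha_m*Em*(1-Vf))/E1 = 6.18 x 10^-6/K

6.18 x 10^-6/K


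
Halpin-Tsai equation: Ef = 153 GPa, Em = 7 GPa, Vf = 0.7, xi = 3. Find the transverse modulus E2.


eta = (Ef/Em - 1)/(Ef/Em + xi) = (21.8571 - 1)/(21.8571 + 3) = 0.8391
E2 = Em*(1+xi*eta*Vf)/(1-eta*Vf) = 46.86 GPa

46.86 GPa


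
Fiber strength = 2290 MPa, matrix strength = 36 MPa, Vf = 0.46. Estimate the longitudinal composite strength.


sigma_1 = sigma_f*Vf + sigma_m*(1-Vf) = 2290*0.46 + 36*0.54 = 1072.8 MPa

1072.8 MPa


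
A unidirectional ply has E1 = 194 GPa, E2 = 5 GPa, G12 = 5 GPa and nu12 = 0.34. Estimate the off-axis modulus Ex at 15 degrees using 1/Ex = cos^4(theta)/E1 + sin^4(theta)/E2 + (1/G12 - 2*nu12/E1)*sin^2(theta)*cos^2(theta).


cos^4(15) = 0.870513, sin^4(15) = 0.004487, sin^2(15)*cos^2(15) = 0.0625
1/G12 - 2*nu12/E1 = 1/5 - 2*0.34/194 = 0.196495 GPa^-1
1/Ex = 0.870513/194 + 0.004487/5 + 0.196495*0.0625 = 0.0176656 GPa^-1
Ex = 56.61 GPa

56.61 GPa


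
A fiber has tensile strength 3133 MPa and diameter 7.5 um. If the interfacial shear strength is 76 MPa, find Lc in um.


Lc = sigma_f * d / (2 * tau_i) = 3133 * 7.5 / (2 * 76) = 154.6 um

154.6 um


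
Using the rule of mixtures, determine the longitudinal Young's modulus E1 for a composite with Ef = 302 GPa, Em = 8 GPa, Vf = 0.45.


E1 = Ef*Vf + Em*(1-Vf) = 302*0.45 + 8*0.55 = 140.3 GPa

140.3 GPa


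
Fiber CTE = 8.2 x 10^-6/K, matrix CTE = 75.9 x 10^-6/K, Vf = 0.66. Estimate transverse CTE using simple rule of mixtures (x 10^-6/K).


alpha_2 = alpha_f*Vf + alpha_m*(1-Vf) = 8.2*0.66 + 75.9*0.34 = 31.2 x 10^-6/K

31.2 x 10^-6/K


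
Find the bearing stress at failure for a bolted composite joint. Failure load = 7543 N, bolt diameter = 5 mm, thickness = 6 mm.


sigma_br = F/(d*h) = 7543/(5*6) = 251.4 MPa

251.4 MPa


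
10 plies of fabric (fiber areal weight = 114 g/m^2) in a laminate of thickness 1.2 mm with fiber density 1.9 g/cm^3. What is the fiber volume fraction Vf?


Vf = n * FAW / (rho_f * h * 1000) = 10 * 114 / (1.9 * 1.2 * 1000) = 0.5

0.5


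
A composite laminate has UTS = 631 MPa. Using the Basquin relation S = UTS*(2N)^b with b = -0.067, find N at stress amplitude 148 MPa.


N = 0.5 * (S/UTS)^(1/b) = 0.5 * (148/631)^(1/-0.067) = 1.2545e+09 cycles

1.2545e+09 cycles


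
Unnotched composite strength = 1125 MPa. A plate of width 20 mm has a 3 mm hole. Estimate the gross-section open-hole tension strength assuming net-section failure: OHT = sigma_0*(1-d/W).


OHT = sigma_0*(1-d/W) = 1125*(1-3/20) = 956.3 MPa

956.3 MPa


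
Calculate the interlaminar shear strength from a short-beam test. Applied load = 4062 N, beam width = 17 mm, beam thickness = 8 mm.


ILSS = 3F/(4bh) = 3*4062/(4*17*8) = 22.4 MPa

22.4 MPa


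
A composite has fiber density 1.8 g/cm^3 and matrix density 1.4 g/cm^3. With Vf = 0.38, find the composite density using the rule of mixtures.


rho_c = rho_f*Vf + rho_m*(1-Vf) = 1.8*0.38 + 1.4*0.62 = 1.552 g/cm^3

1.552 g/cm^3


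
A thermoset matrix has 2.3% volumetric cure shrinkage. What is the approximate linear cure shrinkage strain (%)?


Linear shrinkage ≈ vol_shrink/3 = 2.3/3 = 0.767%

0.767%


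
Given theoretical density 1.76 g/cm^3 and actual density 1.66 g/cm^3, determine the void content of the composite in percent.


Void% = (rho_theo - rho_actual)/rho_theo * 100 = (1.76 - 1.66)/1.76 * 100 = 5.68%

5.68%


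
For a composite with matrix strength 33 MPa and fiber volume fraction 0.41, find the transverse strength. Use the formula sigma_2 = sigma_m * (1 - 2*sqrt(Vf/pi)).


factor = 1 - 2*sqrt(0.41/pi) = 0.2775
sigma_2 = 33 * 0.2775 = 9.16 MPa

9.16 MPa


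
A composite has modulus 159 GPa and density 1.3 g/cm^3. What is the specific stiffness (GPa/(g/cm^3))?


Specific stiffness = E/rho = 159/1.3 = 122.3 GPa/(g/cm^3)

122.3 GPa/(g/cm^3)


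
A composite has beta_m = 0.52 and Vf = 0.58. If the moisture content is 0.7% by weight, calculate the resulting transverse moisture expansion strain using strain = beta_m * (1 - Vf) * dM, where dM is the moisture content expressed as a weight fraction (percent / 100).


dM = 0.7/100 = 0.007
strain = beta_m * (1-Vf) * dM = 0.52 * 0.42 * 0.007 = 0.0015288

0.0015288


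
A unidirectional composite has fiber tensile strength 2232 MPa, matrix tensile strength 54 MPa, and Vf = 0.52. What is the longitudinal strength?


sigma_1 = sigma_f*Vf + sigma_m*(1-Vf) = 2232*0.52 + 54*0.48 = 1186.6 MPa

1186.6 MPa


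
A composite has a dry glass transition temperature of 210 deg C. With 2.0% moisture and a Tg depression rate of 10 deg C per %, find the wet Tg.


Tg_wet = Tg_dry - k*moisture = 210 - 10*2.0 = 190.0 deg C

190.0 deg C


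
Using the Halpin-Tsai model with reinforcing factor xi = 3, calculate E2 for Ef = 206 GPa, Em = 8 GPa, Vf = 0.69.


eta = (Ef/Em - 1)/(Ef/Em + xi) = (25.75 - 1)/(25.75 + 3) = 0.8609
E2 = Em*(1+xi*eta*Vf)/(1-eta*Vf) = 54.82 GPa

54.82 GPa


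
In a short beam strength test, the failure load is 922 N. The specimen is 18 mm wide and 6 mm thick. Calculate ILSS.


ILSS = 3F/(4bh) = 3*922/(4*18*6) = 6.4 MPa

6.4 MPa


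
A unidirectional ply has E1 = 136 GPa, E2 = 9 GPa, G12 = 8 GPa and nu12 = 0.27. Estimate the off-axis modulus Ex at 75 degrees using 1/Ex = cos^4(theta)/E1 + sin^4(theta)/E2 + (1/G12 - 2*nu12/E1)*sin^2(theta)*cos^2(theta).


cos^4(75) = 0.004487, sin^4(75) = 0.870513, sin^2(75)*cos^2(75) = 0.0625
1/G12 - 2*nu12/E1 = 1/8 - 2*0.27/136 = 0.121029 GPa^-1
1/Ex = 0.004487/136 + 0.870513/9 + 0.121029*0.0625 = 0.104321 GPa^-1
Ex = 9.59 GPa

9.59 GPa


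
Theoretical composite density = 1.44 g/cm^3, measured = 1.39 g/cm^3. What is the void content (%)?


Void% = (rho_theo - rho_actual)/rho_theo * 100 = (1.44 - 1.39)/1.44 * 100 = 3.47%

3.47%


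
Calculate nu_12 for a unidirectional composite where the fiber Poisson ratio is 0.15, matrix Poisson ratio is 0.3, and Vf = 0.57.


nu_12 = nu_f*Vf + nu_m*(1-Vf) = 0.15*0.57 + 0.3*0.43 = 0.2145

0.2145


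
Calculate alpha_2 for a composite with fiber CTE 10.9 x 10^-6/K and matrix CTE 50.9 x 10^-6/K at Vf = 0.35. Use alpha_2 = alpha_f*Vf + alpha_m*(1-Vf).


alpha_2 = alpha_f*Vf + alpha_m*(1-Vf) = 10.9*0.35 + 50.9*0.65 = 36.9 x 10^-6/K

36.9 x 10^-6/K


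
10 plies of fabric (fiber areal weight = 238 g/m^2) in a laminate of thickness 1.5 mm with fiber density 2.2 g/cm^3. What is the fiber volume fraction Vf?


Vf = n * FAW / (rho_f * h * 1000) = 10 * 238 / (2.2 * 1.5 * 1000) = 0.7212

0.7212


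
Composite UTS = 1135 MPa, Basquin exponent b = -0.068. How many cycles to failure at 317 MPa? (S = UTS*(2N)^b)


N = 0.5 * (S/UTS)^(1/b) = 0.5 * (317/1135)^(1/-0.068) = 7.0000e+07 cycles

7.0000e+07 cycles


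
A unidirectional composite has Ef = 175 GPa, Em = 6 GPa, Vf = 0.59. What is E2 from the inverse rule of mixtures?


1/E2 = Vf/Ef + (1-Vf)/Em = 0.59/175 + 0.41/6
E2 = 13.95 GPa

13.95 GPa


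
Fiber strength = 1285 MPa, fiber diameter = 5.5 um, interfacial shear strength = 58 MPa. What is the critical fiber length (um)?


Lc = sigma_f * d / (2 * tau_i) = 1285 * 5.5 / (2 * 58) = 60.9 um

60.9 um


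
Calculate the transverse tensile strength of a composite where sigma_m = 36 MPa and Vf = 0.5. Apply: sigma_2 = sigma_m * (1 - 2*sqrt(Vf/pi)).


factor = 1 - 2*sqrt(0.5/pi) = 0.2021
sigma_2 = 36 * 0.2021 = 7.28 MPa

7.28 MPa


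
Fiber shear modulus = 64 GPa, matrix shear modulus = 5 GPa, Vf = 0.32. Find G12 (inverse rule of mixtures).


1/G12 = Vf/Gf + (1-Vf)/Gm = 0.32/64 + 0.68/5
G12 = 7.09 GPa

7.09 GPa


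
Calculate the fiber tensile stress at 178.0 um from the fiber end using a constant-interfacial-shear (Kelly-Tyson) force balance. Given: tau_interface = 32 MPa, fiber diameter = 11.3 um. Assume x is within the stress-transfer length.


Force balance: sigma_f * (pi*d^2/4) = tau * (pi*d) * x  ->  sigma_f = 4 * tau * x / d
sigma_f = 4 * 32 * 178.0 / 11.3 = 2016.3 MPa

2016.3 MPa


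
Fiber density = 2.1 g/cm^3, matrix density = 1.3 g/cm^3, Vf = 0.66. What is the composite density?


rho_c = rho_f*Vf + rho_m*(1-Vf) = 2.1*0.66 + 1.3*0.34 = 1.828 g/cm^3

1.828 g/cm^3


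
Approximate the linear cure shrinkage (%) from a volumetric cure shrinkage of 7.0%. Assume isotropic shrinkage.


Linear shrinkage ≈ vol_shrink/3 = 7.0/3 = 2.333%

2.333%


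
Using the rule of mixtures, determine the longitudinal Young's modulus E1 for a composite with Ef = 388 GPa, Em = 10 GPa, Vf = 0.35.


E1 = Ef*Vf + Em*(1-Vf) = 388*0.35 + 10*0.65 = 142.3 GPa

142.3 GPa


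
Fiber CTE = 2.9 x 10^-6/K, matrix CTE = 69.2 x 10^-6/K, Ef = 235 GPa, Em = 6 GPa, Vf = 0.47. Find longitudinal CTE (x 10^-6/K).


E1 = Ef*Vf + Em*(1-Vf) = 113.63
alpha_1 = (alpha_f*Ef*Vf + alpha_m*Em*(1-Vf))/E1 = 4.76 x 10^-6/K

4.76 x 10^-6/K


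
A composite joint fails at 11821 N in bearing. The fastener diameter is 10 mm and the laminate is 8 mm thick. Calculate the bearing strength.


sigma_br = F/(d*h) = 11821/(10*8) = 147.8 MPa

147.8 MPa


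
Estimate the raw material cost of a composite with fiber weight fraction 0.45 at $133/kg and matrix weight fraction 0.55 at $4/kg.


Cost = cost_f*Wf + cost_m*Wm = 133*0.45 + 4*0.55 = $62.05/kg

$62.05/kg


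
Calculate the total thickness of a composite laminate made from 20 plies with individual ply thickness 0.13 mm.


h = n * t_ply = 20 * 0.13 = 2.6 mm

2.6 mm


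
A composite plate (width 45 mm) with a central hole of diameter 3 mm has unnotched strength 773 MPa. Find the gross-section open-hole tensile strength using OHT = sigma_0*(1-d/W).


OHT = sigma_0*(1-d/W) = 773*(1-3/45) = 721.5 MPa

721.5 MPa


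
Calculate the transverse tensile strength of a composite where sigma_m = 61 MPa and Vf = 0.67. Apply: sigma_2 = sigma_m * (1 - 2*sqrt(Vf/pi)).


factor = 1 - 2*sqrt(0.67/pi) = 0.0764
sigma_2 = 61 * 0.0764 = 4.66 MPa

4.66 MPa


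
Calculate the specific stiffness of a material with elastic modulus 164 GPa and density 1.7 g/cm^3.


Specific stiffness = E/rho = 164/1.7 = 96.5 GPa/(g/cm^3)

96.5 GPa/(g/cm^3)


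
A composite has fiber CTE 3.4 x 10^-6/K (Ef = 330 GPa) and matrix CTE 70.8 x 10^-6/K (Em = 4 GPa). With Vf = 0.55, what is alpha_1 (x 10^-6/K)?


E1 = Ef*Vf + Em*(1-Vf) = 183.3
alpha_1 = (alpha_f*Ef*Vf + alpha_m*Em*(1-Vf))/E1 = 4.06 x 10^-6/K

4.06 x 10^-6/K


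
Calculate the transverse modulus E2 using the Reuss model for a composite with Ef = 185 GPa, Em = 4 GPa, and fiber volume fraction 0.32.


1/E2 = Vf/Ef + (1-Vf)/Em = 0.32/185 + 0.68/4
E2 = 5.82 GPa

5.82 GPa


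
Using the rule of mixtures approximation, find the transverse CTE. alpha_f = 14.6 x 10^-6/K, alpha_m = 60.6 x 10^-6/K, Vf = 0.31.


alpha_2 = alpha_f*Vf + alpha_m*(1-Vf) = 14.6*0.31 + 60.6*0.69 = 46.3 x 10^-6/K

46.3 x 10^-6/K


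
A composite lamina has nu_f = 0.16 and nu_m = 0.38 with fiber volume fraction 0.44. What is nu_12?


nu_12 = nu_f*Vf + nu_m*(1-Vf) = 0.16*0.44 + 0.38*0.56 = 0.2832

0.2832


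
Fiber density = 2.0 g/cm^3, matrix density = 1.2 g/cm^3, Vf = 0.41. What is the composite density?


rho_c = rho_f*Vf + rho_m*(1-Vf) = 2.0*0.41 + 1.2*0.59 = 1.528 g/cm^3

1.528 g/cm^3


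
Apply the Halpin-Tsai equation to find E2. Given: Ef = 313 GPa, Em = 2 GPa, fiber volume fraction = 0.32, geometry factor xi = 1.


eta = (Ef/Em - 1)/(Ef/Em + xi) = (156.5 - 1)/(156.5 + 1) = 0.9873
E2 = Em*(1+xi*eta*Vf)/(1-eta*Vf) = 3.85 GPa

3.85 GPa


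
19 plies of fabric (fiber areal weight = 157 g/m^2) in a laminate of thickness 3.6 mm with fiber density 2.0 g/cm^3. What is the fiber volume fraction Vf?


Vf = n * FAW / (rho_f * h * 1000) = 19 * 157 / (2.0 * 3.6 * 1000) = 0.4143

0.4143


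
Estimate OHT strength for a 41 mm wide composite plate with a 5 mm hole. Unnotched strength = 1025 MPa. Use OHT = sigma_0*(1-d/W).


OHT = sigma_0*(1-d/W) = 1025*(1-5/41) = 900.0 MPa

900.0 MPa


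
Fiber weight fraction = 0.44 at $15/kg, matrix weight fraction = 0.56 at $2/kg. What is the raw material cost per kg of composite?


Cost = cost_f*Wf + cost_m*Wm = 15*0.44 + 2*0.56 = $7.72/kg

$7.72/kg


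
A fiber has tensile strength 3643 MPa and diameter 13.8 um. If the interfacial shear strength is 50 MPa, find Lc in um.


Lc = sigma_f * d / (2 * tau_i) = 3643 * 13.8 / (2 * 50) = 502.7 um

502.7 um


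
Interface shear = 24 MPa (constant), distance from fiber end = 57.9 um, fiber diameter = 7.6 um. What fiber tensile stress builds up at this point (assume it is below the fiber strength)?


Force balance: sigma_f * (pi*d^2/4) = tau * (pi*d) * x  ->  sigma_f = 4 * tau * x / d
sigma_f = 4 * 24 * 57.9 / 7.6 = 731.4 MPa

731.4 MPa


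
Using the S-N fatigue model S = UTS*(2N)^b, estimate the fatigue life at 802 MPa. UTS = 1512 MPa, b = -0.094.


N = 0.5 * (S/UTS)^(1/b) = 0.5 * (802/1512)^(1/-0.094) = 425.1254 cycles

425.1254 cycles


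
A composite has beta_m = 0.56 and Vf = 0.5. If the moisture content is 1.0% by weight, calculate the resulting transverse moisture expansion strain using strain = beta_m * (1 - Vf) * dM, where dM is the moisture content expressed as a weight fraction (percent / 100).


dM = 1.0/100 = 0.01
strain = beta_m * (1-Vf) * dM = 0.56 * 0.5 * 0.01 = 0.0028

0.0028


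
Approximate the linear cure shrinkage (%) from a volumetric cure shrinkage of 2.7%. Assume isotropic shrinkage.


Linear shrinkage ≈ vol_shrink/3 = 2.7/3 = 0.9%

0.9%


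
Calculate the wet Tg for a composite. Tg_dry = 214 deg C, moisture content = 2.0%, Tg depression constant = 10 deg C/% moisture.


Tg_wet = Tg_dry - k*moisture = 214 - 10*2.0 = 194.0 deg C

194.0 deg C


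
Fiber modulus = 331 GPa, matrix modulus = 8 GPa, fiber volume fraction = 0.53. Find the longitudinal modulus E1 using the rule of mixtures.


E1 = Ef*Vf + Em*(1-Vf) = 331*0.53 + 8*0.47 = 179.19 GPa

179.19 GPa


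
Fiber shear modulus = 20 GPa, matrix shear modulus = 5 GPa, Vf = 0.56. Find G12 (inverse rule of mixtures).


1/G12 = Vf/Gf + (1-Vf)/Gm = 0.56/20 + 0.44/5
G12 = 8.62 GPa

8.62 GPa


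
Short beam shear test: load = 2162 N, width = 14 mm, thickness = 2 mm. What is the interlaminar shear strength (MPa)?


ILSS = 3F/(4bh) = 3*2162/(4*14*2) = 57.91 MPa

57.91 MPa


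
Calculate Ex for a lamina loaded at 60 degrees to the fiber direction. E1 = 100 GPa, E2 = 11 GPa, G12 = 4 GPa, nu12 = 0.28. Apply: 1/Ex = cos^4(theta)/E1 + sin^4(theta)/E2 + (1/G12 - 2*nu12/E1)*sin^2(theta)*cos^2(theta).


cos^4(60) = 0.0625, sin^4(60) = 0.5625, sin^2(60)*cos^2(60) = 0.1875
1/G12 - 2*nu12/E1 = 1/4 - 2*0.28/100 = 0.2444 GPa^-1
1/Ex = 0.0625/100 + 0.5625/11 + 0.2444*0.1875 = 0.0975864 GPa^-1
Ex = 10.25 GPa

10.25 GPa


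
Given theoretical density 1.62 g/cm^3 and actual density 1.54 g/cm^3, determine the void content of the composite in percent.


Void% = (rho_theo - rho_actual)/rho_theo * 100 = (1.62 - 1.54)/1.62 * 100 = 4.94%

4.94%


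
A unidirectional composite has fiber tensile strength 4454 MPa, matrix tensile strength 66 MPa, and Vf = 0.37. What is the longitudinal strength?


sigma_1 = sigma_f*Vf + sigma_m*(1-Vf) = 4454*0.37 + 66*0.63 = 1689.6 MPa

1689.6 MPa


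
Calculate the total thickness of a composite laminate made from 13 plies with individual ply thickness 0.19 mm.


h = n * t_ply = 13 * 0.19 = 2.47 mm

2.47 mm


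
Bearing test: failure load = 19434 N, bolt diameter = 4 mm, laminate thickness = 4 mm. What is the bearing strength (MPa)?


sigma_br = F/(d*h) = 19434/(4*4) = 1214.6 MPa

1214.6 MPa


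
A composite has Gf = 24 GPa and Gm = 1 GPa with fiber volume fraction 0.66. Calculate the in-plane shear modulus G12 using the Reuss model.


1/G12 = Vf/Gf + (1-Vf)/Gm = 0.66/24 + 0.34/1
G12 = 2.72 GPa

2.72 GPa


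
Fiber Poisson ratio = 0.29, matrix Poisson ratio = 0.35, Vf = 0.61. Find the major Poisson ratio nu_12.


nu_12 = nu_f*Vf + nu_m*(1-Vf) = 0.29*0.61 + 0.35*0.39 = 0.3134

0.3134


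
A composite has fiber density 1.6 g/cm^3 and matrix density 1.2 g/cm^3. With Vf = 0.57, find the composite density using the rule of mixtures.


rho_c = rho_f*Vf + rho_m*(1-Vf) = 1.6*0.57 + 1.2*0.43 = 1.428 g/cm^3

1.428 g/cm^3


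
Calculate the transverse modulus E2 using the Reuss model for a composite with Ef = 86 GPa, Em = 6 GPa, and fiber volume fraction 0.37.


1/E2 = Vf/Ef + (1-Vf)/Em = 0.37/86 + 0.63/6
E2 = 9.15 GPa

9.15 GPa


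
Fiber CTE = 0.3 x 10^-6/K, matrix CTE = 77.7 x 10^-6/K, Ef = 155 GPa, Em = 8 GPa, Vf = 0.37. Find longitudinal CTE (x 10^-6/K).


E1 = Ef*Vf + Em*(1-Vf) = 62.39
alpha_1 = (alpha_f*Ef*Vf + alpha_m*Em*(1-Vf))/E1 = 6.55 x 10^-6/K

6.55 x 10^-6/K


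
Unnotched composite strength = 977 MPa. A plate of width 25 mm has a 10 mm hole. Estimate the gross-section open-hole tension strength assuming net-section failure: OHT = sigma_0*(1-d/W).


OHT = sigma_0*(1-d/W) = 977*(1-10/25) = 586.2 MPa

586.2 MPa


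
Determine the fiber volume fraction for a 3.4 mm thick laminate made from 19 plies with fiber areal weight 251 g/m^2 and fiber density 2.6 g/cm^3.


Vf = n * FAW / (rho_f * h * 1000) = 19 * 251 / (2.6 * 3.4 * 1000) = 0.5395

0.5395


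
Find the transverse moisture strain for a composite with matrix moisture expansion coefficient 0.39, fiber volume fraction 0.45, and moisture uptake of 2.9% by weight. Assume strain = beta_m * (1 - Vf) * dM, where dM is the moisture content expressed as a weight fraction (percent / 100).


dM = 2.9/100 = 0.029
strain = beta_m * (1-Vf) * dM = 0.39 * 0.55 * 0.029 = 0.0062205

0.0062205


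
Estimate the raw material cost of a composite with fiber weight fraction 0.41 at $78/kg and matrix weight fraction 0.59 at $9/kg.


Cost = cost_f*Wf + cost_m*Wm = 78*0.41 + 9*0.59 = $37.29/kg

$37.29/kg


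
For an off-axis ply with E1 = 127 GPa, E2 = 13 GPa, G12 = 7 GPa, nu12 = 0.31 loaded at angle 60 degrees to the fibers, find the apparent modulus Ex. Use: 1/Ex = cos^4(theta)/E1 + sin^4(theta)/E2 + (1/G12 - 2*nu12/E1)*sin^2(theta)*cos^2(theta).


cos^4(60) = 0.0625, sin^4(60) = 0.5625, sin^2(60)*cos^2(60) = 0.1875
1/G12 - 2*nu12/E1 = 1/7 - 2*0.31/127 = 0.137975 GPa^-1
1/Ex = 0.0625/127 + 0.5625/13 + 0.137975*0.1875 = 0.0696317 GPa^-1
Ex = 14.36 GPa

14.36 GPa


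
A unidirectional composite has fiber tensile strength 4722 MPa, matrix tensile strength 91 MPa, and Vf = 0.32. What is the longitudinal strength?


sigma_1 = sigma_f*Vf + sigma_m*(1-Vf) = 4722*0.32 + 91*0.68 = 1572.9 MPa

1572.9 MPa


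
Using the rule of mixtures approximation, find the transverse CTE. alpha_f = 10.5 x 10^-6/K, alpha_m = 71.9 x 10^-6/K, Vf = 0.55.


alpha_2 = alpha_f*Vf + alpha_m*(1-Vf) = 10.5*0.55 + 71.9*0.45 = 38.1 x 10^-6/K

38.1 x 10^-6/K
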